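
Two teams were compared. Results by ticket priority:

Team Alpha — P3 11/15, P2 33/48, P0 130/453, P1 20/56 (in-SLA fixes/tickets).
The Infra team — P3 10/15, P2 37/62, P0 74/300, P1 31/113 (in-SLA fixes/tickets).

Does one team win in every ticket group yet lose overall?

No

P3: Team Alpha 11/15 = 73.3%, the Infra team 10/15 = 66.7% → Team Alpha
P2: Team Alpha 33/48 = 68.8%, the Infra team 37/62 = 59.7% → Team Alpha
P0: Team Alpha 130/453 = 28.7%, the Infra team 74/300 = 24.7% → Team Alpha
P1: Team Alpha 20/56 = 35.7%, the Infra team 31/113 = 27.4% → Team Alpha
Overall: Team Alpha 194/572 = 33.9%, the Infra team 152/490 = 31.0% → Team Alpha
Team Alpha wins overall and in every ticket group — no reversal.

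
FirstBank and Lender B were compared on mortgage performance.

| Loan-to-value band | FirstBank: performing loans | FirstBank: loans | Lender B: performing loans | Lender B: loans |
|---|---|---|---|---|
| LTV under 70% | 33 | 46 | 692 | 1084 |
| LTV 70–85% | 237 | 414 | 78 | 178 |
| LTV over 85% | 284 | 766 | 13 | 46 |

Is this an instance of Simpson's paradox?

LTV under 70%: FirstBank 33/46 = 71.7%, Lender B 692/1084 = 63.8% → FirstBank
LTV 70–85%: FirstBank 237/414 = 57.2%, Lender B 78/178 = 43.8% → FirstBank
LTV over 85%: FirstBank 284/766 = 37.1%, Lender B 13/46 = 28.3% → FirstBank
Overall: FirstBank 554/1226 = 45.2%, Lender B 783/1308 = 59.9% → Lender B
FirstBank wins each loan-to-value group but Lender B wins overall — the comparison reverses. FirstBank's loans skew toward LTV over 85%, which has a lower base rate.

Yes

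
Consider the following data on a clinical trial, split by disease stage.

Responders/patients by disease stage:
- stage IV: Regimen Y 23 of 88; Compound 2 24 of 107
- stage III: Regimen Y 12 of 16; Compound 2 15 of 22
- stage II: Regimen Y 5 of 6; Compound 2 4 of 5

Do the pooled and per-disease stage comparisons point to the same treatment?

Stage IV: Regimen Y 23/88 = 26.1%, Compound 2 24/107 = 22.4% → Regimen Y
Stage III: Regimen Y 12/16 = 75.0%, Compound 2 15/22 = 68.2% → Regimen Y
Stage II: Regimen Y 5/6 = 83.3%, Compound 2 4/5 = 80.0% → Regimen Y
Overall: Regimen Y 40/110 = 36.4%, Compound 2 43/134 = 32.1% → Regimen Y
Regimen Y wins overall and in every disease group — no reversal.

Yes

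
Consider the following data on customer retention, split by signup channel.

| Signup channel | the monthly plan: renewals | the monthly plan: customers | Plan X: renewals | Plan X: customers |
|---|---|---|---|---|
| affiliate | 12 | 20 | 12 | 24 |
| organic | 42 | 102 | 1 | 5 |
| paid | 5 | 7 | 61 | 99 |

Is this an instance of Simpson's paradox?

Affiliate: the monthly plan 12/20 = 60.0%, Plan X 12/24 = 50.0% → the monthly plan
Organic: the monthly plan 42/102 = 41.2%, Plan X 1/5 = 20.0% → the monthly plan
Paid: the monthly plan 5/7 = 71.4%, Plan X 61/99 = 61.6% → the monthly plan
Overall: the monthly plan 59/129 = 45.7%, Plan X 74/128 = 57.8% → Plan X
The monthly plan wins each signup group but Plan X wins overall — the comparison reverses. The monthly plan's customers skew toward organic, which has a lower base rate.

Yes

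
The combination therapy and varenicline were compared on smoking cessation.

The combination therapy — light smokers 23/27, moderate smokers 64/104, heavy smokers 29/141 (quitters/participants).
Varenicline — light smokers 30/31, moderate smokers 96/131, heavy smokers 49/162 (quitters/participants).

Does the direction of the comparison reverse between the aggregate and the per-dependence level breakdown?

No

Light smokers: the combination therapy 23/27 = 85.2%, varenicline 30/31 = 96.8% → varenicline
Moderate smokers: the combination therapy 64/104 = 61.5%, varenicline 96/131 = 73.3% → varenicline
Heavy smokers: the combination therapy 29/141 = 20.6%, varenicline 49/162 = 30.2% → varenicline
Overall: the combination therapy 116/272 = 42.6%, varenicline 175/324 = 54.0% → varenicline
Varenicline wins overall and in every dependence group — no reversal.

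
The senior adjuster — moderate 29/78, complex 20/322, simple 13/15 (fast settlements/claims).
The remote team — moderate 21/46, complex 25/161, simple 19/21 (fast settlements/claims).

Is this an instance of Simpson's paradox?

Moderate: the senior adjuster 29/78 = 37.2%, the remote team 21/46 = 45.7% → the remote team
Complex: the senior adjuster 20/322 = 6.2%, the remote team 25/161 = 15.5% → the remote team
Simple: the senior adjuster 13/15 = 86.7%, the remote team 19/21 = 90.5% → the remote team
Overall: the senior adjuster 62/415 = 14.9%, the remote team 65/228 = 28.5% → the remote team
The remote team wins overall and in every claim group — no reversal.

No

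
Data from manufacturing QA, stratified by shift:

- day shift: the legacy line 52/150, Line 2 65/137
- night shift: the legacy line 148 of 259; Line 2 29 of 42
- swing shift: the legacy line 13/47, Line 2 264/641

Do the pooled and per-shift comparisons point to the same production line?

Day shift: the legacy line 52/150 = 34.7%, Line 2 65/137 = 47.4% → Line 2
Night shift: the legacy line 148/259 = 57.1%, Line 2 29/42 = 69.0% → Line 2
Swing shift: the legacy line 13/47 = 27.7%, Line 2 264/641 = 41.2% → Line 2
Overall: the legacy line 213/456 = 46.7%, Line 2 358/820 = 43.7% → the legacy line
Line 2 wins each shift group but the legacy line wins overall — the comparison reverses. Line 2's units skew toward swing shift, which has a lower base rate.

No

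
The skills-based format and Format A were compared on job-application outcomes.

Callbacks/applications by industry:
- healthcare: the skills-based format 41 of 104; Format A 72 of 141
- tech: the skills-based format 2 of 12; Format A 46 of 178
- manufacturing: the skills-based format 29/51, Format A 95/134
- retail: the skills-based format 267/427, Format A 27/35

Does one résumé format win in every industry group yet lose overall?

Yes

Healthcare: the skills-based format 41/104 = 39.4%, Format A 72/141 = 51.1% → Format A
Tech: the skills-based format 2/12 = 16.7%, Format A 46/178 = 25.8% → Format A
Manufacturing: the skills-based format 29/51 = 56.9%, Format A 95/134 = 70.9% → Format A
Retail: the skills-based format 267/427 = 62.5%, Format A 27/35 = 77.1% → Format A
Overall: the skills-based format 339/594 = 57.1%, Format A 240/488 = 49.2% → the skills-based format
Format A wins each industry group but the skills-based format wins overall — the comparison reverses. Format A's applications skew toward tech, which has a lower base rate.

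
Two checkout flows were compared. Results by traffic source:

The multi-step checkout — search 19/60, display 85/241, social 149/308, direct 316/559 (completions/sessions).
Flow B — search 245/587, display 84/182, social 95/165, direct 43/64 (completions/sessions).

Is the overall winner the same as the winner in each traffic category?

Search: the multi-step checkout 19/60 = 31.7%, Flow B 245/587 = 41.7% → Flow B
Display: the multi-step checkout 85/241 = 35.3%, Flow B 84/182 = 46.2% → Flow B
Social: the multi-step checkout 149/308 = 48.4%, Flow B 95/165 = 57.6% → Flow B
Direct: the multi-step checkout 316/559 = 56.5%, Flow B 43/64 = 67.2% → Flow B
Overall: the multi-step checkout 569/1168 = 48.7%, Flow B 467/998 = 46.8% → the multi-step checkout
Flow B wins each traffic group but the multi-step checkout wins overall — the comparison reverses. Flow B's sessions skew toward search, which has a lower base rate.

No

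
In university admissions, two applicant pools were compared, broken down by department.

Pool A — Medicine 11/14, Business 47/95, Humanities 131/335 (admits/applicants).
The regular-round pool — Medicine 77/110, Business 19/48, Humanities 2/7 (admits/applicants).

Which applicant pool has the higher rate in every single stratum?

Medicine: Pool A 11/14 = 78.6%, the regular-round pool 77/110 = 70.0% → Pool A
Business: Pool A 47/95 = 49.5%, the regular-round pool 19/48 = 39.6% → Pool A
Humanities: Pool A 131/335 = 39.1%, the regular-round pool 2/7 = 28.6% → Pool A
Pool A has the higher rate in all 3 groups.

Pool A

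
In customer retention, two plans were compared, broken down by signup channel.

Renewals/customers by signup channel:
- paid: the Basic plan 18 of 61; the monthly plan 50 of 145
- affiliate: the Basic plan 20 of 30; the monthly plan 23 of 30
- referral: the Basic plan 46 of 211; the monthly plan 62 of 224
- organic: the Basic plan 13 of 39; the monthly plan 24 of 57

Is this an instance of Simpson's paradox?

Paid: the Basic plan 18/61 = 29.5%, the monthly plan 50/145 = 34.5% → the monthly plan
Affiliate: the Basic plan 20/30 = 66.7%, the monthly plan 23/30 = 76.7% → the monthly plan
Referral: the Basic plan 46/211 = 21.8%, the monthly plan 62/224 = 27.7% → the monthly plan
Organic: the Basic plan 13/39 = 33.3%, the monthly plan 24/57 = 42.1% → the monthly plan
Overall: the Basic plan 97/341 = 28.4%, the monthly plan 159/456 = 34.9% → the monthly plan
The monthly plan wins overall and in every signup group — no reversal.

No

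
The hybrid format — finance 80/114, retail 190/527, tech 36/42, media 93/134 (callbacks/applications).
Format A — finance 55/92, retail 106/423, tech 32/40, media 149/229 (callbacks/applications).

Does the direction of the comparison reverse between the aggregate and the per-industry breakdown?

No

Finance: the hybrid format 80/114 = 70.2%, Format A 55/92 = 59.8% → the hybrid format
Retail: the hybrid format 190/527 = 36.1%, Format A 106/423 = 25.1% → the hybrid format
Tech: the hybrid format 36/42 = 85.7%, Format A 32/40 = 80.0% → the hybrid format
Media: the hybrid format 93/134 = 69.4%, Format A 149/229 = 65.1% → the hybrid format
Overall: the hybrid format 399/817 = 48.8%, Format A 342/784 = 43.6% → the hybrid format
The hybrid format wins overall and in every industry group — no reversal.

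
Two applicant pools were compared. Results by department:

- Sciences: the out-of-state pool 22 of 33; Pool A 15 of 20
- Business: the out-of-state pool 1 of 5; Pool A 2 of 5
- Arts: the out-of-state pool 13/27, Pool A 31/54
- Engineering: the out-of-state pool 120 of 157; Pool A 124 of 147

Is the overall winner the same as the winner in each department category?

Sciences: the out-of-state pool 22/33 = 66.7%, Pool A 15/20 = 75.0% → Pool A
Business: the out-of-state pool 1/5 = 20.0%, Pool A 2/5 = 40.0% → Pool A
Arts: the out-of-state pool 13/27 = 48.1%, Pool A 31/54 = 57.4% → Pool A
Engineering: the out-of-state pool 120/157 = 76.4%, Pool A 124/147 = 84.4% → Pool A
Overall: the out-of-state pool 156/222 = 70.3%, Pool A 172/226 = 76.1% → Pool A
Pool A wins overall and in every department group — no reversal.

Yes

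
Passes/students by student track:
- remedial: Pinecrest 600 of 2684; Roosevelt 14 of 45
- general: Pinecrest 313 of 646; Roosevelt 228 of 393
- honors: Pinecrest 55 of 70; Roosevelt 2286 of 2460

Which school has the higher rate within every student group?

Roosevelt

Remedial: Pinecrest 600/2684 = 22.4%, Roosevelt 14/45 = 31.1% → Roosevelt
General: Pinecrest 313/646 = 48.5%, Roosevelt 228/393 = 58.0% → Roosevelt
Honors: Pinecrest 55/70 = 78.6%, Roosevelt 2286/2460 = 92.9% → Roosevelt
Roosevelt has the higher rate in all 3 groups.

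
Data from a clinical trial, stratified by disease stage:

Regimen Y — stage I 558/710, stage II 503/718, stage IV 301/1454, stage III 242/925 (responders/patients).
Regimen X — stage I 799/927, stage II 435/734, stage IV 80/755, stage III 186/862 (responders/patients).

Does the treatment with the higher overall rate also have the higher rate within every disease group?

Stage I: Regimen Y 558/710 = 78.6%, Regimen X 799/927 = 86.2% → Regimen X
Stage II: Regimen Y 503/718 = 70.1%, Regimen X 435/734 = 59.3% → Regimen Y
Stage IV: Regimen Y 301/1454 = 20.7%, Regimen X 80/755 = 10.6% → Regimen Y
Stage III: Regimen Y 242/925 = 26.2%, Regimen X 186/862 = 21.6% → Regimen Y
Overall: Regimen Y 1604/3807 = 42.1%, Regimen X 1500/3278 = 45.8% → Regimen X
Neither sweeps: Regimen Y wins 3 of 4 groups, Regimen X wins 1. Regimen X wins overall but not every group — no Simpson reversal.

No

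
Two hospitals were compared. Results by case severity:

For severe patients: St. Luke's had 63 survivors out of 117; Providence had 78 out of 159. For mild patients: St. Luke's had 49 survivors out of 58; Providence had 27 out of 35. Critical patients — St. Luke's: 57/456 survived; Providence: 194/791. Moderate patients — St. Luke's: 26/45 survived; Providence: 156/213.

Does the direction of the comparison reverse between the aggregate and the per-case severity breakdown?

No

Severe: St. Luke's 63/117 = 53.8%, Providence 78/159 = 49.1% → St. Luke's
Mild: St. Luke's 49/58 = 84.5%, Providence 27/35 = 77.1% → St. Luke's
Critical: St. Luke's 57/456 = 12.5%, Providence 194/791 = 24.5% → Providence
Moderate: St. Luke's 26/45 = 57.8%, Providence 156/213 = 73.2% → Providence
Overall: St. Luke's 195/676 = 28.8%, Providence 455/1198 = 38.0% → Providence
Neither sweeps: St. Luke's wins 2 of 4 groups, Providence wins 2. Providence wins overall but not every group — no Simpson reversal.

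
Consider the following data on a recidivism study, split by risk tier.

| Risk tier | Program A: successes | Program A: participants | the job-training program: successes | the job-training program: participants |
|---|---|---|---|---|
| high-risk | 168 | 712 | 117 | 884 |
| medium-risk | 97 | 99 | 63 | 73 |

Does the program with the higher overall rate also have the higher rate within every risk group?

Yes

High-risk: Program A 168/712 = 23.6%, the job-training program 117/884 = 13.2% → Program A
Medium-risk: Program A 97/99 = 98.0%, the job-training program 63/73 = 86.3% → Program A
Overall: Program A 265/811 = 32.7%, the job-training program 180/957 = 18.8% → Program A
Program A wins overall and in every risk group — no reversal.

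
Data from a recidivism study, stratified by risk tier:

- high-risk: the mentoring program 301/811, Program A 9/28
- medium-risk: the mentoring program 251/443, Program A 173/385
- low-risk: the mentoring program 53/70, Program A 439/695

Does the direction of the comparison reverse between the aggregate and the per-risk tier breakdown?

Yes

High-risk: the mentoring program 301/811 = 37.1%, Program A 9/28 = 32.1% → the mentoring program
Medium-risk: the mentoring program 251/443 = 56.7%, Program A 173/385 = 44.9% → the mentoring program
Low-risk: the mentoring program 53/70 = 75.7%, Program A 439/695 = 63.2% → the mentoring program
Overall: the mentoring program 605/1324 = 45.7%, Program A 621/1108 = 56.0% → Program A
The mentoring program wins each risk group but Program A wins overall — the comparison reverses. The mentoring program's participants skew toward high-risk, which has a lower base rate.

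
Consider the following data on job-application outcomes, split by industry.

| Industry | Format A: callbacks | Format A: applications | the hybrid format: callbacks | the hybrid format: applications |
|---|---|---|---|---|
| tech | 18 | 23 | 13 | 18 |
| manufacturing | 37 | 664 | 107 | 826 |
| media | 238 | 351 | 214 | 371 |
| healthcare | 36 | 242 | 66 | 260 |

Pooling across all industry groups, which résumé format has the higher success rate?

Tech: Format A 18/23 = 78.3%, the hybrid format 13/18 = 72.2% → Format A
Manufacturing: Format A 37/664 = 5.6%, the hybrid format 107/826 = 13.0% → the hybrid format
Media: Format A 238/351 = 67.8%, the hybrid format 214/371 = 57.7% → Format A
Healthcare: Format A 36/242 = 14.9%, the hybrid format 66/260 = 25.4% → the hybrid format
Overall: Format A 329/1280 = 25.7%, the hybrid format 400/1475 = 27.1% → the hybrid format
(Neither sweeps every industry group, but the hybrid format has the higher pooled rate.)

the hybrid format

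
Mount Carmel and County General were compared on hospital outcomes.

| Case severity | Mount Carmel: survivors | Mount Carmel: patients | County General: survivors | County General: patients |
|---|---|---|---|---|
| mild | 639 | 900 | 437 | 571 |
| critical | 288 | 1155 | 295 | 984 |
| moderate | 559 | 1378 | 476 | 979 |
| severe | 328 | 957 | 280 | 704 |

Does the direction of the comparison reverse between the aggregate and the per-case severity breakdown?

No

Mild: Mount Carmel 639/900 = 71.0%, County General 437/571 = 76.5% → County General
Critical: Mount Carmel 288/1155 = 24.9%, County General 295/984 = 30.0% → County General
Moderate: Mount Carmel 559/1378 = 40.6%, County General 476/979 = 48.6% → County General
Severe: Mount Carmel 328/957 = 34.3%, County General 280/704 = 39.8% → County General
Overall: Mount Carmel 1814/4390 = 41.3%, County General 1488/3238 = 46.0% → County General
County General wins overall and in every case group — no reversal.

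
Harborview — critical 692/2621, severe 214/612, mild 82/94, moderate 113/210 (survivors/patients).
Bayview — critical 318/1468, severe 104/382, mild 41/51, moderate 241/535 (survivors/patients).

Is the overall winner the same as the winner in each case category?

Yes

Critical: Harborview 692/2621 = 26.4%, Bayview 318/1468 = 21.7% → Harborview
Severe: Harborview 214/612 = 35.0%, Bayview 104/382 = 27.2% → Harborview
Mild: Harborview 82/94 = 87.2%, Bayview 41/51 = 80.4% → Harborview
Moderate: Harborview 113/210 = 53.8%, Bayview 241/535 = 45.0% → Harborview
Overall: Harborview 1101/3537 = 31.1%, Bayview 704/2436 = 28.9% → Harborview
Harborview wins overall and in every case group — no reversal.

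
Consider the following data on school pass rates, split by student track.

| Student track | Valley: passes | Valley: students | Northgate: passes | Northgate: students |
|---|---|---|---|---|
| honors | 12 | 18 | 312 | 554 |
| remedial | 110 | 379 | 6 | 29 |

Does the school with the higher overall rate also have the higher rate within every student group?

No

Honors: Valley 12/18 = 66.7%, Northgate 312/554 = 56.3% → Valley
Remedial: Valley 110/379 = 29.0%, Northgate 6/29 = 20.7% → Valley
Overall: Valley 122/397 = 30.7%, Northgate 318/583 = 54.5% → Northgate
Valley wins each student group but Northgate wins overall — the comparison reverses. Valley's students skew toward remedial, which has a lower base rate.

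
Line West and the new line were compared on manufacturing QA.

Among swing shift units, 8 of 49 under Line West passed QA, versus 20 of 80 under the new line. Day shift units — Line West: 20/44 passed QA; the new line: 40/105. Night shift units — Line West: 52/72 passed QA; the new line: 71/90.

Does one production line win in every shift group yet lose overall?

No

Swing shift: Line West 8/49 = 16.3%, the new line 20/80 = 25.0% → the new line
Day shift: Line West 20/44 = 45.5%, the new line 40/105 = 38.1% → Line West
Night shift: Line West 52/72 = 72.2%, the new line 71/90 = 78.9% → the new line
Overall: Line West 80/165 = 48.5%, the new line 131/275 = 47.6% → Line West
Neither sweeps: Line West wins 1 of 3 groups, the new line wins 2. Line West wins overall but not every group — no Simpson reversal.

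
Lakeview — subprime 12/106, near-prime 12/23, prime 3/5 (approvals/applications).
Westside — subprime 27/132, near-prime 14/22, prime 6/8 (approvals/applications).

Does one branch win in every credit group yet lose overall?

Subprime: Lakeview 12/106 = 11.3%, Westside 27/132 = 20.5% → Westside
Near-prime: Lakeview 12/23 = 52.2%, Westside 14/22 = 63.6% → Westside
Prime: Lakeview 3/5 = 60.0%, Westside 6/8 = 75.0% → Westside
Overall: Lakeview 27/134 = 20.1%, Westside 47/162 = 29.0% → Westside
Westside wins overall and in every credit group — no reversal.

No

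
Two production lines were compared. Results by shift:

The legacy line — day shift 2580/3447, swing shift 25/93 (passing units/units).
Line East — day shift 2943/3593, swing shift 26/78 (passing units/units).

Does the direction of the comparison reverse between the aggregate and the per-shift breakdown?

Day shift: the legacy line 2580/3447 = 74.8%, Line East 2943/3593 = 81.9% → Line East
Swing shift: the legacy line 25/93 = 26.9%, Line East 26/78 = 33.3% → Line East
Overall: the legacy line 2605/3540 = 73.6%, Line East 2969/3671 = 80.9% → Line East
Line East wins overall and in every shift group — no reversal.

No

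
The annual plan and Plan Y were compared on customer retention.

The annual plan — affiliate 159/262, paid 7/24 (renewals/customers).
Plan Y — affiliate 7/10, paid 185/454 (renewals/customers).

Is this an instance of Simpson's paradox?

Affiliate: the annual plan 159/262 = 60.7%, Plan Y 7/10 = 70.0% → Plan Y
Paid: the annual plan 7/24 = 29.2%, Plan Y 185/454 = 40.7% → Plan Y
Overall: the annual plan 166/286 = 58.0%, Plan Y 192/464 = 41.4% → the annual plan
Plan Y wins each signup group but the annual plan wins overall — the comparison reverses. Plan Y's customers skew toward paid, which has a lower base rate.

Yes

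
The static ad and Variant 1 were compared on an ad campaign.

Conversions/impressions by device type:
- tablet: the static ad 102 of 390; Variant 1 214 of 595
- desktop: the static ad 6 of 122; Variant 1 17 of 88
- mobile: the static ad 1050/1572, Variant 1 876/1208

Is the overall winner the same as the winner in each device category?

Yes

Tablet: the static ad 102/390 = 26.2%, Variant 1 214/595 = 36.0% → Variant 1
Desktop: the static ad 6/122 = 4.9%, Variant 1 17/88 = 19.3% → Variant 1
Mobile: the static ad 1050/1572 = 66.8%, Variant 1 876/1208 = 72.5% → Variant 1
Overall: the static ad 1158/2084 = 55.6%, Variant 1 1107/1891 = 58.5% → Variant 1
Variant 1 wins overall and in every device group — no reversal.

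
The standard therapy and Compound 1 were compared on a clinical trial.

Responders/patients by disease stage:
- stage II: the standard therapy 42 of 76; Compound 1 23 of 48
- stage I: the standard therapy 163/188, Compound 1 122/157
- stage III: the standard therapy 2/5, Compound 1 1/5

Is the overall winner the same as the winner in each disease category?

Yes

Stage II: the standard therapy 42/76 = 55.3%, Compound 1 23/48 = 47.9% → the standard therapy
Stage I: the standard therapy 163/188 = 86.7%, Compound 1 122/157 = 77.7% → the standard therapy
Stage III: the standard therapy 2/5 = 40.0%, Compound 1 1/5 = 20.0% → the standard therapy
Overall: the standard therapy 207/269 = 77.0%, Compound 1 146/210 = 69.5% → the standard therapy
The standard therapy wins overall and in every disease group — no reversal.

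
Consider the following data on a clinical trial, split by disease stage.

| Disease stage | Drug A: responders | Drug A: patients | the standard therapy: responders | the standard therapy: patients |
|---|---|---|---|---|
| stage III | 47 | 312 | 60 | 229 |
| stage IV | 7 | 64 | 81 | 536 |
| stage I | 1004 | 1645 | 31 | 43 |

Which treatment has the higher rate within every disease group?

the standard therapy

Stage III: Drug A 47/312 = 15.1%, the standard therapy 60/229 = 26.2% → the standard therapy
Stage IV: Drug A 7/64 = 10.9%, the standard therapy 81/536 = 15.1% → the standard therapy
Stage I: Drug A 1004/1645 = 61.0%, the standard therapy 31/43 = 72.1% → the standard therapy
The standard therapy has the higher rate in all 3 groups.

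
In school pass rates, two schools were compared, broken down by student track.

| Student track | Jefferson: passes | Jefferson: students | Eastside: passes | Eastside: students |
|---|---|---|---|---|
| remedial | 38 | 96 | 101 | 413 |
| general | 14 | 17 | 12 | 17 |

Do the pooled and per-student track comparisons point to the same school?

Remedial: Jefferson 38/96 = 39.6%, Eastside 101/413 = 24.5% → Jefferson
General: Jefferson 14/17 = 82.4%, Eastside 12/17 = 70.6% → Jefferson
Overall: Jefferson 52/113 = 46.0%, Eastside 113/430 = 26.3% → Jefferson
Jefferson wins overall and in every student group — no reversal.

Yes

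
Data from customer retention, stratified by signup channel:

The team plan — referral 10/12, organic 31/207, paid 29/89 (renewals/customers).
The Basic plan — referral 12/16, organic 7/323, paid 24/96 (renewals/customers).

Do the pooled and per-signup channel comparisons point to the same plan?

Yes

Referral: the team plan 10/12 = 83.3%, the Basic plan 12/16 = 75.0% → the team plan
Organic: the team plan 31/207 = 15.0%, the Basic plan 7/323 = 2.2% → the team plan
Paid: the team plan 29/89 = 32.6%, the Basic plan 24/96 = 25.0% → the team plan
Overall: the team plan 70/308 = 22.7%, the Basic plan 43/435 = 9.9% → the team plan
The team plan wins overall and in every signup group — no reversal.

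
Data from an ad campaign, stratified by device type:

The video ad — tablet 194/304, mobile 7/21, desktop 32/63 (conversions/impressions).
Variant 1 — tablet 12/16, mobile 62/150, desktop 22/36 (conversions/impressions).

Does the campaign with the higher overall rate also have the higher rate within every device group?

Tablet: the video ad 194/304 = 63.8%, Variant 1 12/16 = 75.0% → Variant 1
Mobile: the video ad 7/21 = 33.3%, Variant 1 62/150 = 41.3% → Variant 1
Desktop: the video ad 32/63 = 50.8%, Variant 1 22/36 = 61.1% → Variant 1
Overall: the video ad 233/388 = 60.1%, Variant 1 96/202 = 47.5% → the video ad
Variant 1 wins each device group but the video ad wins overall — the comparison reverses. Variant 1's impressions skew toward mobile, which has a lower base rate.

No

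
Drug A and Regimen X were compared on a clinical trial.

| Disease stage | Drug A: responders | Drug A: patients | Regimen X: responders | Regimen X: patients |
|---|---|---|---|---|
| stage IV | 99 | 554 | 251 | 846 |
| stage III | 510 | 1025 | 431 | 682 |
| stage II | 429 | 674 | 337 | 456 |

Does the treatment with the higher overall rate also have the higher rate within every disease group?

Stage IV: Drug A 99/554 = 17.9%, Regimen X 251/846 = 29.7% → Regimen X
Stage III: Drug A 510/1025 = 49.8%, Regimen X 431/682 = 63.2% → Regimen X
Stage II: Drug A 429/674 = 63.6%, Regimen X 337/456 = 73.9% → Regimen X
Overall: Drug A 1038/2253 = 46.1%, Regimen X 1019/1984 = 51.4% → Regimen X
Regimen X wins overall and in every disease group — no reversal.

Yes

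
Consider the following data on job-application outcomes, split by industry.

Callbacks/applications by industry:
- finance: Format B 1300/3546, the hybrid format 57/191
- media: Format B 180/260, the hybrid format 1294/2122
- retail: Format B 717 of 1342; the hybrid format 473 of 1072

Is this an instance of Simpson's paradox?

Finance: Format B 1300/3546 = 36.7%, the hybrid format 57/191 = 29.8% → Format B
Media: Format B 180/260 = 69.2%, the hybrid format 1294/2122 = 61.0% → Format B
Retail: Format B 717/1342 = 53.4%, the hybrid format 473/1072 = 44.1% → Format B
Overall: Format B 2197/5148 = 42.7%, the hybrid format 1824/3385 = 53.9% → the hybrid format
Format B wins each industry group but the hybrid format wins overall — the comparison reverses. Format B's applications skew toward finance, which has a lower base rate.

Yes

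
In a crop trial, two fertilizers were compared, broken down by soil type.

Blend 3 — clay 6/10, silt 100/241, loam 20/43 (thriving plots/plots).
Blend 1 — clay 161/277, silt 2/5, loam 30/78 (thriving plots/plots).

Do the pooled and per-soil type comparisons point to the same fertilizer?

Clay: Blend 3 6/10 = 60.0%, Blend 1 161/277 = 58.1% → Blend 3
Silt: Blend 3 100/241 = 41.5%, Blend 1 2/5 = 40.0% → Blend 3
Loam: Blend 3 20/43 = 46.5%, Blend 1 30/78 = 38.5% → Blend 3
Overall: Blend 3 126/294 = 42.9%, Blend 1 193/360 = 53.6% → Blend 1
Blend 3 wins each soil group but Blend 1 wins overall — the comparison reverses. Blend 3's plots skew toward silt, which has a lower base rate.

No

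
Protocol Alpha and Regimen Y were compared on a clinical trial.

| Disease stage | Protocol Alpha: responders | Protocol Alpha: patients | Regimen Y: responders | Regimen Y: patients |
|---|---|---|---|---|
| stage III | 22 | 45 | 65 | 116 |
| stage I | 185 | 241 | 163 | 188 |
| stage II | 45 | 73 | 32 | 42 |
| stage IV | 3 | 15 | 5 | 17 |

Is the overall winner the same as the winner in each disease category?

Stage III: Protocol Alpha 22/45 = 48.9%, Regimen Y 65/116 = 56.0% → Regimen Y
Stage I: Protocol Alpha 185/241 = 76.8%, Regimen Y 163/188 = 86.7% → Regimen Y
Stage II: Protocol Alpha 45/73 = 61.6%, Regimen Y 32/42 = 76.2% → Regimen Y
Stage IV: Protocol Alpha 3/15 = 20.0%, Regimen Y 5/17 = 29.4% → Regimen Y
Overall: Protocol Alpha 255/374 = 68.2%, Regimen Y 265/363 = 73.0% → Regimen Y
Regimen Y wins overall and in every disease group — no reversal.

Yes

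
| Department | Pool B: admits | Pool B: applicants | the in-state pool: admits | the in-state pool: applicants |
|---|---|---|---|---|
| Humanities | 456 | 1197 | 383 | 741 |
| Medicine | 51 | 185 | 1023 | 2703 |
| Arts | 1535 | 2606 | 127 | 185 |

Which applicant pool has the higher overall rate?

Humanities: Pool B 456/1197 = 38.1%, the in-state pool 383/741 = 51.7% → the in-state pool
Medicine: Pool B 51/185 = 27.6%, the in-state pool 1023/2703 = 37.8% → the in-state pool
Arts: Pool B 1535/2606 = 58.9%, the in-state pool 127/185 = 68.6% → the in-state pool
Overall: Pool B 2042/3988 = 51.2%, the in-state pool 1533/3629 = 42.2% → Pool B
(The in-state pool wins every department group but Pool B wins overall — the in-state pool's applicants skew toward the low-rate Medicine group.)

Pool B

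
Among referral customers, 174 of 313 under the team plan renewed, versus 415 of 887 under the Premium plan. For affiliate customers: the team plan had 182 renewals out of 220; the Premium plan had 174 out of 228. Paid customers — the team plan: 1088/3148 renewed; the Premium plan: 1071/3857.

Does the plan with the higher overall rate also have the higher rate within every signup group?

Yes

Referral: the team plan 174/313 = 55.6%, the Premium plan 415/887 = 46.8% → the team plan
Affiliate: the team plan 182/220 = 82.7%, the Premium plan 174/228 = 76.3% → the team plan
Paid: the team plan 1088/3148 = 34.6%, the Premium plan 1071/3857 = 27.8% → the team plan
Overall: the team plan 1444/3681 = 39.2%, the Premium plan 1660/4972 = 33.4% → the team plan
The team plan wins overall and in every signup group — no reversal.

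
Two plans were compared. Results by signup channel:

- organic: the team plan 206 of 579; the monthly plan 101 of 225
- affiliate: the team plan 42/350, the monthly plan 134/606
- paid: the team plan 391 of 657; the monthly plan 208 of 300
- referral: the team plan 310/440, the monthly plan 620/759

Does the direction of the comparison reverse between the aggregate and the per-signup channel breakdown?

Organic: the team plan 206/579 = 35.6%, the monthly plan 101/225 = 44.9% → the monthly plan
Affiliate: the team plan 42/350 = 12.0%, the monthly plan 134/606 = 22.1% → the monthly plan
Paid: the team plan 391/657 = 59.5%, the monthly plan 208/300 = 69.3% → the monthly plan
Referral: the team plan 310/440 = 70.5%, the monthly plan 620/759 = 81.7% → the monthly plan
Overall: the team plan 949/2026 = 46.8%, the monthly plan 1063/1890 = 56.2% → the monthly plan
The monthly plan wins overall and in every signup group — no reversal.

No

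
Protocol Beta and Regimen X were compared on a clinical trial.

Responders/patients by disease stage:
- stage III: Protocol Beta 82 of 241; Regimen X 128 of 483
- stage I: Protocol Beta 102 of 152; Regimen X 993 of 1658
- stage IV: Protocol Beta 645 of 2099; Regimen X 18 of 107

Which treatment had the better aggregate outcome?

Regimen X

Stage III: Protocol Beta 82/241 = 34.0%, Regimen X 128/483 = 26.5% → Protocol Beta
Stage I: Protocol Beta 102/152 = 67.1%, Regimen X 993/1658 = 59.9% → Protocol Beta
Stage IV: Protocol Beta 645/2099 = 30.7%, Regimen X 18/107 = 16.8% → Protocol Beta
Overall: Protocol Beta 829/2492 = 33.3%, Regimen X 1139/2248 = 50.7% → Regimen X
(Protocol Beta wins every disease group but Regimen X wins overall — Protocol Beta's patients skew toward the low-rate stage IV group.)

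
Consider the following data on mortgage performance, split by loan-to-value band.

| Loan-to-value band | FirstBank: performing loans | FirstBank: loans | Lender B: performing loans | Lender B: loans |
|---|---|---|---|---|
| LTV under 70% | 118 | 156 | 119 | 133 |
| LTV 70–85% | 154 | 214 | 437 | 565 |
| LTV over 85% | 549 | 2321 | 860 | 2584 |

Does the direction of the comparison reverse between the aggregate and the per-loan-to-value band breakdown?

No

LTV under 70%: FirstBank 118/156 = 75.6%, Lender B 119/133 = 89.5% → Lender B
LTV 70–85%: FirstBank 154/214 = 72.0%, Lender B 437/565 = 77.3% → Lender B
LTV over 85%: FirstBank 549/2321 = 23.7%, Lender B 860/2584 = 33.3% → Lender B
Overall: FirstBank 821/2691 = 30.5%, Lender B 1416/3282 = 43.1% → Lender B
Lender B wins overall and in every loan-to-value group — no reversal.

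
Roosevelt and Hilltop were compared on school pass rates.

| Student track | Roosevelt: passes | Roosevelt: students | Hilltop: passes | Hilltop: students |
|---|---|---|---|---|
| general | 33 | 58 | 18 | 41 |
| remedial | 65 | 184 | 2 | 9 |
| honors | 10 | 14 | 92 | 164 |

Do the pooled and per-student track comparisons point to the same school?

General: Roosevelt 33/58 = 56.9%, Hilltop 18/41 = 43.9% → Roosevelt
Remedial: Roosevelt 65/184 = 35.3%, Hilltop 2/9 = 22.2% → Roosevelt
Honors: Roosevelt 10/14 = 71.4%, Hilltop 92/164 = 56.1% → Roosevelt
Overall: Roosevelt 108/256 = 42.2%, Hilltop 112/214 = 52.3% → Hilltop
Roosevelt wins each student group but Hilltop wins overall — the comparison reverses. Roosevelt's students skew toward remedial, which has a lower base rate.

No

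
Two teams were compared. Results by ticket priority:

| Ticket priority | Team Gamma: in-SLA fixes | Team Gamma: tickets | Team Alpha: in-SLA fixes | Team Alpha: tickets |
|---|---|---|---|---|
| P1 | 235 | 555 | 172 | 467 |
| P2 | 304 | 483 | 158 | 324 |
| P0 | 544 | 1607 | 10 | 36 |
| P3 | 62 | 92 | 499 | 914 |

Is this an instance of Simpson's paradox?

P1: Team Gamma 235/555 = 42.3%, Team Alpha 172/467 = 36.8% → Team Gamma
P2: Team Gamma 304/483 = 62.9%, Team Alpha 158/324 = 48.8% → Team Gamma
P0: Team Gamma 544/1607 = 33.9%, Team Alpha 10/36 = 27.8% → Team Gamma
P3: Team Gamma 62/92 = 67.4%, Team Alpha 499/914 = 54.6% → Team Gamma
Overall: Team Gamma 1145/2737 = 41.8%, Team Alpha 839/1741 = 48.2% → Team Alpha
Team Gamma wins each ticket group but Team Alpha wins overall — the comparison reverses. Team Gamma's tickets skew toward P0, which has a lower base rate.

Yes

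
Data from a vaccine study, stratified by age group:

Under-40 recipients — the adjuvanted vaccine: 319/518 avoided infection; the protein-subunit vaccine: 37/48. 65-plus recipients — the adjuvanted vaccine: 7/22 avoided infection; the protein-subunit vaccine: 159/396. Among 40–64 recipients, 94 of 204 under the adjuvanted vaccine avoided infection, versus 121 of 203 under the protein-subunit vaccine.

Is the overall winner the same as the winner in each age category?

No

Under-40: the adjuvanted vaccine 319/518 = 61.6%, the protein-subunit vaccine 37/48 = 77.1% → the protein-subunit vaccine
65-plus: the adjuvanted vaccine 7/22 = 31.8%, the protein-subunit vaccine 159/396 = 40.2% → the protein-subunit vaccine
40–64: the adjuvanted vaccine 94/204 = 46.1%, the protein-subunit vaccine 121/203 = 59.6% → the protein-subunit vaccine
Overall: the adjuvanted vaccine 420/744 = 56.5%, the protein-subunit vaccine 317/647 = 49.0% → the adjuvanted vaccine
The protein-subunit vaccine wins each age group but the adjuvanted vaccine wins overall — the comparison reverses. The protein-subunit vaccine's recipients skew toward 65-plus, which has a lower base rate.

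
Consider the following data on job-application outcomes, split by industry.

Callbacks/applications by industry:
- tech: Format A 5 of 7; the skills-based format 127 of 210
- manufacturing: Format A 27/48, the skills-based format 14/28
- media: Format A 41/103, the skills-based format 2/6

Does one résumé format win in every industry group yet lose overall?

Tech: Format A 5/7 = 71.4%, the skills-based format 127/210 = 60.5% → Format A
Manufacturing: Format A 27/48 = 56.2%, the skills-based format 14/28 = 50.0% → Format A
Media: Format A 41/103 = 39.8%, the skills-based format 2/6 = 33.3% → Format A
Overall: Format A 73/158 = 46.2%, the skills-based format 143/244 = 58.6% → the skills-based format
Format A wins each industry group but the skills-based format wins overall — the comparison reverses. Format A's applications skew toward media, which has a lower base rate.

Yes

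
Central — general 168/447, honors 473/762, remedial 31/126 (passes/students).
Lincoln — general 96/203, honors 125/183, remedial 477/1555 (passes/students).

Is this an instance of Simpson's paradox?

General: Central 168/447 = 37.6%, Lincoln 96/203 = 47.3% → Lincoln
Honors: Central 473/762 = 62.1%, Lincoln 125/183 = 68.3% → Lincoln
Remedial: Central 31/126 = 24.6%, Lincoln 477/1555 = 30.7% → Lincoln
Overall: Central 672/1335 = 50.3%, Lincoln 698/1941 = 36.0% → Central
Lincoln wins each student group but Central wins overall — the comparison reverses. Lincoln's students skew toward remedial, which has a lower base rate.

Yes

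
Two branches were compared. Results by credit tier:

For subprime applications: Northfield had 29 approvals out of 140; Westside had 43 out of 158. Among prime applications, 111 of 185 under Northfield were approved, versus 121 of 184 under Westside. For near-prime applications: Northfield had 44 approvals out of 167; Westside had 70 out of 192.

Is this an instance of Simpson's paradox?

No

Subprime: Northfield 29/140 = 20.7%, Westside 43/158 = 27.2% → Westside
Prime: Northfield 111/185 = 60.0%, Westside 121/184 = 65.8% → Westside
Near-prime: Northfield 44/167 = 26.3%, Westside 70/192 = 36.5% → Westside
Overall: Northfield 184/492 = 37.4%, Westside 234/534 = 43.8% → Westside
Westside wins overall and in every credit group — no reversal.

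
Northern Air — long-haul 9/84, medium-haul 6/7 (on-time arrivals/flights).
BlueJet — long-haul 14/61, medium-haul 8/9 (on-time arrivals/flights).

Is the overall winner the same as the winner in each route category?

Long-haul: Northern Air 9/84 = 10.7%, BlueJet 14/61 = 23.0% → BlueJet
Medium-haul: Northern Air 6/7 = 85.7%, BlueJet 8/9 = 88.9% → BlueJet
Overall: Northern Air 15/91 = 16.5%, BlueJet 22/70 = 31.4% → BlueJet
BlueJet wins overall and in every route group — no reversal.

Yes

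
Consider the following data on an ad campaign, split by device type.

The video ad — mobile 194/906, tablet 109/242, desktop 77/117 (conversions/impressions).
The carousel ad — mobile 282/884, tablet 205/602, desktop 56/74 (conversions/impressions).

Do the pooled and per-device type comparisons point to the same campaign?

Mobile: the video ad 194/906 = 21.4%, the carousel ad 282/884 = 31.9% → the carousel ad
Tablet: the video ad 109/242 = 45.0%, the carousel ad 205/602 = 34.1% → the video ad
Desktop: the video ad 77/117 = 65.8%, the carousel ad 56/74 = 75.7% → the carousel ad
Overall: the video ad 380/1265 = 30.0%, the carousel ad 543/1560 = 34.8% → the carousel ad
Neither sweeps: the video ad wins 1 of 3 groups, the carousel ad wins 2. The carousel ad wins overall but not every group — no Simpson reversal.

No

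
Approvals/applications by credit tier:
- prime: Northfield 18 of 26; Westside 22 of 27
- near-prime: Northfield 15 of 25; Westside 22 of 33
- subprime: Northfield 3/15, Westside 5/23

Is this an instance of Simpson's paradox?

No

Prime: Northfield 18/26 = 69.2%, Westside 22/27 = 81.5% → Westside
Near-prime: Northfield 15/25 = 60.0%, Westside 22/33 = 66.7% → Westside
Subprime: Northfield 3/15 = 20.0%, Westside 5/23 = 21.7% → Westside
Overall: Northfield 36/66 = 54.5%, Westside 49/83 = 59.0% → Westside
Westside wins overall and in every credit group — no reversal.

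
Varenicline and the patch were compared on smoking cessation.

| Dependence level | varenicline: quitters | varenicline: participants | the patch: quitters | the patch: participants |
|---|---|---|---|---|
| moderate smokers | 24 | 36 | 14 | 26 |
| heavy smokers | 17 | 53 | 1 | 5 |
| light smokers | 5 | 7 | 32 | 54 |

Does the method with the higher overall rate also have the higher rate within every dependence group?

No

Moderate smokers: varenicline 24/36 = 66.7%, the patch 14/26 = 53.8% → varenicline
Heavy smokers: varenicline 17/53 = 32.1%, the patch 1/5 = 20.0% → varenicline
Light smokers: varenicline 5/7 = 71.4%, the patch 32/54 = 59.3% → varenicline
Overall: varenicline 46/96 = 47.9%, the patch 47/85 = 55.3% → the patch
Varenicline wins each dependence group but the patch wins overall — the comparison reverses. Varenicline's participants skew toward heavy smokers, which has a lower base rate.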